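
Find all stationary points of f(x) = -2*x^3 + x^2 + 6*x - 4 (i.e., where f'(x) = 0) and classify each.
f'(x) = -6*x^2 + 2*x + 6

Solve f'(x) = 0:
  Factor: -6*x^2 + 2*x + 6 = -2*(3*x^2 - x - 3); 3*x^2 - x - 3 = 0 has no rational roots; quadratic formula: x = (1 ± √37)/6.
  ⇒ x = 1/6 - sqrt(37)/6 ≈ -0.8471, 1/6 + sqrt(37)/6 ≈ 1.1805

f''(x) = 2 - 12*x
Second-derivative test at each critical point:
  f''(-0.8471) = 12.1655 > 0 → local minimum
  f''(1.1805) = -12.1655 < 0 → local maximum

Critical points: x = 1/6 - sqrt(37)/6 ≈ -0.8471 (local minimum); x = 1/6 + sqrt(37)/6 ≈ 1.1805 (local maximum)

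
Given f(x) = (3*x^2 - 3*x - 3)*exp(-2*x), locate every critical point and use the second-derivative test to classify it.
f'(x) = 3*(-2*x^2 + 4*x + 1)*exp(-2*x)

Solve f'(x) = 0:
  f'(x) = (-6*x^2 + 12*x + 3)·exp(-2*x) and exp(-2*x) > 0 for every x, so f'(x) = 0 ⇔ -6*x^2 + 12*x + 3 = 0.
  Factor: -6*x^2 + 12*x + 3 = -3*(2*x^2 - 4*x - 1); 2*x^2 - 4*x - 1 = 0 has no rational roots; quadratic formula: x = (4 ± √24)/4.
  ⇒ x = 1 - sqrt(6)/2 ≈ -0.2247, 1 + sqrt(6)/2 ≈ 2.2247

f''(x) = 6*(2*x^2 - 6*x + 1)*exp(-2*x)
Second-derivative test at each critical point:
  f''(-0.2247) = 23.0376 > 0 → local minimum
  f''(2.2247) = -0.1717 < 0 → local maximum

Critical points: x = 1 - sqrt(6)/2 ≈ -0.2247 (local minimum); x = 1 + sqrt(6)/2 ≈ 2.2247 (local maximum)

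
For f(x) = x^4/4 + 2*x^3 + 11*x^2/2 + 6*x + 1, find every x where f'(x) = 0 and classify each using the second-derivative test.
f'(x) = x^3 + 6*x^2 + 11*x + 6

Solve f'(x) = 0:
  Factor: x^3 + 6*x^2 + 11*x + 6 = (x + 1)*(x + 2)*(x + 3) = 0.
  ⇒ x = -3, -2, -1

f''(x) = 3*x^2 + 12*x + 11
Second-derivative test at each critical point:
  f''(-3) = 2 > 0 → local minimum
  f''(-2) = -1 < 0 → local maximum
  f''(-1) = 2 > 0 → local minimum

Critical points: x = -3 (local minimum); x = -2 (local maximum); x = -1 (local minimum)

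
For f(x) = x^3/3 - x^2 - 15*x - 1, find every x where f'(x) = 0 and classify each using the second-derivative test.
f'(x) = x^2 - 2*x - 15

Solve f'(x) = 0:
  Factor: x^2 - 2*x - 15 = (x - 5)*(x + 3) = 0.
  ⇒ x = -3, 5

f''(x) = 2*x - 2
Second-derivative test at each critical point:
  f''(-3) = -8 < 0 → local maximum
  f''(5) = 8 > 0 → local minimum

Critical points: x = -3 (local maximum); x = 5 (local minimum)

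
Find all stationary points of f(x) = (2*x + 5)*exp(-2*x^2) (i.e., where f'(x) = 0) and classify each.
f'(x) = 2*(-2*x*(2*x + 5) + 1)*exp(-2*x^2)

Solve f'(x) = 0:
  f'(x) = (-8*x^2 - 20*x + 2)·exp(-2*x^2) and exp(-2*x^2) > 0 for every x, so f'(x) = 0 ⇔ -8*x^2 - 20*x + 2 = 0.
  Factor: -8*x^2 - 20*x + 2 = -2*(4*x^2 + 10*x - 1); 4*x^2 + 10*x - 1 = 0 has no rational roots; quadratic formula: x = (-10 ± √116)/8.
  ⇒ x = -sqrt(29)/4 - 5/4 ≈ -2.5963, -5/4 + sqrt(29)/4 ≈ 0.0963

f''(x) = 4*(4*x^2*(2*x + 5) - 6*x - 5)*exp(-2*x^2)
Second-derivative test at each critical point:
  f''(-2.5963) = 3.008e-05 > 0 → local minimum
  f''(0.0963) = -21.1449 < 0 → local maximum

Critical points: x = -sqrt(29)/4 - 5/4 ≈ -2.5963 (local minimum); x = -5/4 + sqrt(29)/4 ≈ 0.0963 (local maximum)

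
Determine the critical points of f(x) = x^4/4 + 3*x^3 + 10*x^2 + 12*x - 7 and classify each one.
f'(x) = x^3 + 9*x^2 + 20*x + 12

Solve f'(x) = 0:
  Factor: x^3 + 9*x^2 + 20*x + 12 = (x + 1)*(x + 2)*(x + 6) = 0.
  ⇒ x = -6, -2, -1

f''(x) = 3*x^2 + 18*x + 20
Second-derivative test at each critical point:
  f''(-6) = 20 > 0 → local minimum
  f''(-2) = -4 < 0 → local maximum
  f''(-1) = 5 > 0 → local minimum

Critical points: x = -6 (local minimum); x = -2 (local maximum); x = -1 (local minimum)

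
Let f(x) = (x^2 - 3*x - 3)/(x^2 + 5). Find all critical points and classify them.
f'(x) = (3*x^2 + 16*x - 15)/(x^4 + 10*x^2 + 25)

Solve f'(x) = 0:
  f'(x) = (3*x^2 + 16*x - 15)/(x^2 + 5)^2; the denominator is positive wherever f is defined, so f'(x) = 0 ⇔ 3*x^2 + 16*x - 15 = 0.
  3*x^2 + 16*x - 15 = 0 has no rational roots; quadratic formula: x = (-16 ± √436)/6.
  ⇒ x = -sqrt(109)/3 - 8/3 ≈ -6.1468, -8/3 + sqrt(109)/3 ≈ 0.8134

f''(x) = 2*(-3*x^3 - 24*x^2 + 45*x + 40)/(x^6 + 15*x^4 + 75*x^2 + 125)
Second-derivative test at each critical point:
  f''(-6.1468) = -0.0114 < 0 → local maximum
  f''(0.8134) = 0.6514 > 0 → local minimum

Critical points: x = -sqrt(109)/3 - 8/3 ≈ -6.1468 (local maximum); x = -8/3 + sqrt(109)/3 ≈ 0.8134 (local minimum)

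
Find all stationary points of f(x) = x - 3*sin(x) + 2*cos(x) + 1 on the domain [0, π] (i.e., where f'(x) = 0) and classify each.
f'(x) = -2*sin(x) - 3*cos(x) + 1

Solve f'(x) = 0 on [0, π]:
  f'(x) = 0 ⇔ -2*sin(x) - 3*cos(x) = -1. Write the left side as R·cos(x + φ) with R = √((-3)² + 2²) = sqrt(13), cos φ = -3*sqrt(13)/13, sin φ = 2*sqrt(13)/13; then cos(x + φ) = -sqrt(13)/13. Solve for x and keep the solutions lying in [0, π].
  ⇒ x = atan((2 + 6*sqrt(3))/(3 - 4*sqrt(3))) + pi ≈ 1.8778

f''(x) = 3*sin(x) - 2*cos(x)
Second-derivative test at each critical point:
  f''(1.8778) = 3.4641 > 0 → local minimum

Critical points: x = atan((2 + 6*sqrt(3))/(3 - 4*sqrt(3))) + pi ≈ 1.8778 (local minimum)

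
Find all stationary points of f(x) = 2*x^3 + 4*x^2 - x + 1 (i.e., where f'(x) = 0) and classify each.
f'(x) = 6*x^2 + 8*x - 1

Solve f'(x) = 0:
  6*x^2 + 8*x - 1 = 0 has no rational roots; quadratic formula: x = (-8 ± √88)/12.
  ⇒ x = -sqrt(22)/6 - 2/3 ≈ -1.4484, -2/3 + sqrt(22)/6 ≈ 0.1151

f''(x) = 12*x + 8
Second-derivative test at each critical point:
  f''(-1.4484) = -9.3808 < 0 → local maximum
  f''(0.1151) = 9.3808 > 0 → local minimum

Critical points: x = -sqrt(22)/6 - 2/3 ≈ -1.4484 (local maximum); x = -2/3 + sqrt(22)/6 ≈ 0.1151 (local minimum)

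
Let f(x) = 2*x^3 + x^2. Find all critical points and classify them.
f'(x) = 2*x*(3*x + 1)

Solve f'(x) = 0:
  Factor: 6*x^2 + 2*x = 2*x*(3*x + 1) = 0.
  ⇒ x = -1/3, 0

f''(x) = 12*x + 2
Second-derivative test at each critical point:
  f''(-1/3) = -2 < 0 → local maximum
  f''(0) = 2 > 0 → local minimum

Critical points: x = -1/3 (local maximum); x = 0 (local minimum)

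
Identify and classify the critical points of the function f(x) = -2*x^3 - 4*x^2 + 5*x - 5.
f'(x) = -6*x^2 - 8*x + 5

Solve f'(x) = 0:
  6*x^2 + 8*x - 5 = 0 has no rational roots; quadratic formula: x = (-8 ± √184)/12.
  ⇒ x = -sqrt(46)/6 - 2/3 ≈ -1.7971, -2/3 + sqrt(46)/6 ≈ 0.4637

f''(x) = -12*x - 8
Second-derivative test at each critical point:
  f''(-1.7971) = 13.5647 > 0 → local minimum
  f''(0.4637) = -13.5647 < 0 → local maximum

Critical points: x = -sqrt(46)/6 - 2/3 ≈ -1.7971 (local minimum); x = -2/3 + sqrt(46)/6 ≈ 0.4637 (local maximum)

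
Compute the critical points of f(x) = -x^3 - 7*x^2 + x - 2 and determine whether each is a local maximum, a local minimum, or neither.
f'(x) = -3*x^2 - 14*x + 1

Solve f'(x) = 0:
  3*x^2 + 14*x - 1 = 0 has no rational roots; quadratic formula: x = (-14 ± √208)/6.
  ⇒ x = -2*sqrt(13)/3 - 7/3 ≈ -4.7370, -7/3 + 2*sqrt(13)/3 ≈ 0.0704

f''(x) = -6*x - 14
Second-derivative test at each critical point:
  f''(-4.7370) = 14.4222 > 0 → local minimum
  f''(0.0704) = -14.4222 < 0 → local maximum

Critical points: x = -2*sqrt(13)/3 - 7/3 ≈ -4.7370 (local minimum); x = -7/3 + 2*sqrt(13)/3 ≈ 0.0704 (local maximum)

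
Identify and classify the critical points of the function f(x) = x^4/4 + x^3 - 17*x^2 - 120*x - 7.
f'(x) = x^3 + 3*x^2 - 34*x - 120

Solve f'(x) = 0:
  Factor: x^3 + 3*x^2 - 34*x - 120 = (x - 6)*(x + 4)*(x + 5) = 0.
  ⇒ x = -5, -4, 6

f''(x) = 3*x^2 + 6*x - 34
Second-derivative test at each critical point:
  f''(-5) = 11 > 0 → local minimum
  f''(-4) = -10 < 0 → local maximum
  f''(6) = 110 > 0 → local minimum

Critical points: x = -5 (local minimum); x = -4 (local maximum); x = 6 (local minimum)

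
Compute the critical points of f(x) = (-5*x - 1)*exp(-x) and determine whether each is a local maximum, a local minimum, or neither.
f'(x) = (5*x - 4)*exp(-x)

Solve f'(x) = 0:
  f'(x) = (5*x - 4)·exp(-x) and exp(-x) > 0 for every x, so f'(x) = 0 ⇔ 5*x - 4 = 0.
  5*x - 4 = 0.
  ⇒ x = 4/5

f''(x) = (9 - 5*x)*exp(-x)
Second-derivative test at each critical point:
  f''(4/5) = 2.2466 > 0 → local minimum

Critical points: x = 4/5 (local minimum)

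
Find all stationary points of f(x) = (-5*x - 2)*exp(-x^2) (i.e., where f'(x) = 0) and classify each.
f'(x) = (2*x*(5*x + 2) - 5)*exp(-x^2)

Solve f'(x) = 0:
  f'(x) = (10*x^2 + 4*x - 5)·exp(-x^2) and exp(-x^2) > 0 for every x, so f'(x) = 0 ⇔ 10*x^2 + 4*x - 5 = 0.
  10*x^2 + 4*x - 5 = 0 has no rational roots; quadratic formula: x = (-4 ± √216)/20.
  ⇒ x = -3*sqrt(6)/10 - 1/5 ≈ -0.9348, -1/5 + 3*sqrt(6)/10 ≈ 0.5348

f''(x) = 2*(-10*x^3 - 4*x^2 + 15*x + 2)*exp(-x^2)
Second-derivative test at each critical point:
  f''(-0.9348) = -6.1331 < 0 → local maximum
  f''(0.5348) = 11.0406 > 0 → local minimum

Critical points: x = -3*sqrt(6)/10 - 1/5 ≈ -0.9348 (local maximum); x = -1/5 + 3*sqrt(6)/10 ≈ 0.5348 (local minimum)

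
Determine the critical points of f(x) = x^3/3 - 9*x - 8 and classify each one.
f'(x) = x^2 - 9

Solve f'(x) = 0:
  Factor: x^2 - 9 = (x - 3)*(x + 3) = 0.
  ⇒ x = -3, 3

f''(x) = 2*x
Second-derivative test at each critical point:
  f''(-3) = -6 < 0 → local maximum
  f''(3) = 6 > 0 → local minimum

Critical points: x = -3 (local maximum); x = 3 (local minimum)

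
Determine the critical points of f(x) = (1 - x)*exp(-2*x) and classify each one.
f'(x) = (2*x - 3)*exp(-2*x)

Solve f'(x) = 0:
  f'(x) = (2*x - 3)·exp(-2*x) and exp(-2*x) > 0 for every x, so f'(x) = 0 ⇔ 2*x - 3 = 0.
  2*x - 3 = 0.
  ⇒ x = 3/2

f''(x) = 4*(2 - x)*exp(-2*x)
Second-derivative test at each critical point:
  f''(3/2) = 0.0996 > 0 → local minimum

Critical points: x = 3/2 (local minimum)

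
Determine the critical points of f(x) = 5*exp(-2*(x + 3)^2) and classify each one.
f'(x) = 20*(-x - 3)*exp(-2*(x + 3)^2)

Solve f'(x) = 0:
  f'(x) = (-20*x - 60)·exp(-2*(x + 3)^2) and exp(-2*(x + 3)^2) > 0 for every x, so f'(x) = 0 ⇔ -20*x - 60 = 0.
  Factor: -20*x - 60 = -20*(x + 3) = 0.
  ⇒ x = -3

f''(x) = 20*(4*(x + 3)^2 - 1)*exp(-2*(x + 3)^2)
Second-derivative test at each critical point:
  f''(-3) = -20 < 0 → local maximum

Critical points: x = -3 (local maximum)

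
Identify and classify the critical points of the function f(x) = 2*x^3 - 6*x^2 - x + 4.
f'(x) = 6*x^2 - 12*x - 1

Solve f'(x) = 0:
  6*x^2 - 12*x - 1 = 0 has no rational roots; quadratic formula: x = (12 ± √168)/12.
  ⇒ x = 1 - sqrt(42)/6 ≈ -0.0801, 1 + sqrt(42)/6 ≈ 2.0801

f''(x) = 12*x - 12
Second-derivative test at each critical point:
  f''(-0.0801) = -12.9615 < 0 → local maximum
  f''(2.0801) = 12.9615 > 0 → local minimum

Critical points: x = 1 - sqrt(42)/6 ≈ -0.0801 (local maximum); x = 1 + sqrt(42)/6 ≈ 2.0801 (local minimum)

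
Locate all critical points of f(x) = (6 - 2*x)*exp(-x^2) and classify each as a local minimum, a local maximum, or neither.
f'(x) = 2*(2*x*(x - 3) - 1)*exp(-x^2)

Solve f'(x) = 0:
  f'(x) = (4*x^2 - 12*x - 2)·exp(-x^2) and exp(-x^2) > 0 for every x, so f'(x) = 0 ⇔ 4*x^2 - 12*x - 2 = 0.
  Factor: 4*x^2 - 12*x - 2 = 2*(2*x^2 - 6*x - 1); 2*x^2 - 6*x - 1 = 0 has no rational roots; quadratic formula: x = (6 ± √44)/4.
  ⇒ x = 3/2 - sqrt(11)/2 ≈ -0.1583, 3/2 + sqrt(11)/2 ≈ 3.1583

f''(x) = 4*(2*x^2*(3 - x) + 3*x - 3)*exp(-x^2)
Second-derivative test at each critical point:
  f''(-0.1583) = -12.9381 < 0 → local maximum
  f''(3.1583) = 0.0006 > 0 → local minimum

Critical points: x = 3/2 - sqrt(11)/2 ≈ -0.1583 (local maximum); x = 3/2 + sqrt(11)/2 ≈ 3.1583 (local minimum)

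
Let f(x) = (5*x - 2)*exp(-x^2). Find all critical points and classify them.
f'(x) = (-2*x*(5*x - 2) + 5)*exp(-x^2)

Solve f'(x) = 0:
  f'(x) = (-10*x^2 + 4*x + 5)·exp(-x^2) and exp(-x^2) > 0 for every x, so f'(x) = 0 ⇔ -10*x^2 + 4*x + 5 = 0.
  10*x^2 - 4*x - 5 = 0 has no rational roots; quadratic formula: x = (4 ± √216)/20.
  ⇒ x = 1/5 - 3*sqrt(6)/10 ≈ -0.5348, 1/5 + 3*sqrt(6)/10 ≈ 0.9348

f''(x) = 2*(2*x^2*(5*x - 2) - 15*x + 2)*exp(-x^2)
Second-derivative test at each critical point:
  f''(-0.5348) = 11.0406 > 0 → local minimum
  f''(0.9348) = -6.1331 < 0 → local maximum

Critical points: x = 1/5 - 3*sqrt(6)/10 ≈ -0.5348 (local minimum); x = 1/5 + 3*sqrt(6)/10 ≈ 0.9348 (local maximum)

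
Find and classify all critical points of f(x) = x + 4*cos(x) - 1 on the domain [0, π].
f'(x) = 1 - 4*sin(x)

Solve f'(x) = 0 on [0, π]:
  f'(x) = 0 ⇔ sin(x) = 1/4, i.e. x = arcsin(1/4) + 2nπ or x = π − arcsin(1/4) + 2nπ; keep the solutions lying in [0, π].
  ⇒ x = asin(1/4) ≈ 0.2527, pi - asin(1/4) ≈ 2.8889

f''(x) = -4*cos(x)
Second-derivative test at each critical point:
  f''(0.2527) = -3.8730 < 0 → local maximum
  f''(2.8889) = 3.8730 > 0 → local minimum

Critical points: x = asin(1/4) ≈ 0.2527 (local maximum); x = pi - asin(1/4) ≈ 2.8889 (local minimum)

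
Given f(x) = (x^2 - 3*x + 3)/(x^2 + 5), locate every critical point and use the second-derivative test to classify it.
f'(x) = (3*x^2 + 4*x - 15)/(x^4 + 10*x^2 + 25)

Solve f'(x) = 0:
  f'(x) = (x + 3)*(3*x - 5)/(x^2 + 5)^2; the denominator is positive wherever f is defined, so f'(x) = 0 ⇔ 3*x^2 + 4*x - 15 = 0.
  Factor: 3*x^2 + 4*x - 15 = (x + 3)*(3*x - 5) = 0.
  ⇒ x = -3, 5/3

f''(x) = 2*(-3*x^3 - 6*x^2 + 45*x + 10)/(x^6 + 15*x^4 + 75*x^2 + 125)
Second-derivative test at each critical point:
  f''(-3) = -1/14 < 0 → local maximum
  f''(5/3) = 81/350 > 0 → local minimum

Critical points: x = -3 (local maximum); x = 5/3 (local minimum)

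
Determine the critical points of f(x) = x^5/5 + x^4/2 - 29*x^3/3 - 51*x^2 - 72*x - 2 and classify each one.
f'(x) = x^4 + 2*x^3 - 29*x^2 - 102*x - 72

Solve f'(x) = 0:
  Factor: x^4 + 2*x^3 - 29*x^2 - 102*x - 72 = (x - 6)*(x + 1)*(x + 3)*(x + 4) = 0.
  ⇒ x = -4, -3, -1, 6

f''(x) = 4*x^3 + 6*x^2 - 58*x - 102
Second-derivative test at each critical point:
  f''(-4) = -30 < 0 → local maximum
  f''(-3) = 18 > 0 → local minimum
  f''(-1) = -42 < 0 → local maximum
  f''(6) = 630 > 0 → local minimum

Critical points: x = -4 (local maximum); x = -3 (local minimum); x = -1 (local maximum); x = 6 (local minimum)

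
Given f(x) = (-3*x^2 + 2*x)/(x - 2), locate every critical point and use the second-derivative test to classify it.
f'(x) = (-3*x^2 + 12*x - 4)/(x^2 - 4*x + 4)

Solve f'(x) = 0:
  f'(x) = -(3*x^2 - 12*x + 4)/(x - 2)^2; the denominator is positive wherever f is defined, so f'(x) = 0 ⇔ -3*x^2 + 12*x - 4 = 0.
  3*x^2 - 12*x + 4 = 0 has no rational roots; quadratic formula: x = (12 ± √96)/6.
  ⇒ x = 2 - 2*sqrt(6)/3 ≈ 0.3670, 2*sqrt(6)/3 + 2 ≈ 3.6330

f''(x) = -16/(x^3 - 6*x^2 + 12*x - 8)
Second-derivative test at each critical point:
  f''(0.3670) = 3.6742 > 0 → local minimum
  f''(3.6330) = -3.6742 < 0 → local maximum

Critical points: x = 2 - 2*sqrt(6)/3 ≈ 0.3670 (local minimum); x = 2*sqrt(6)/3 + 2 ≈ 3.6330 (local maximum)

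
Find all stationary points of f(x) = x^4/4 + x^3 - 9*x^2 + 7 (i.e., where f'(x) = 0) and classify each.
f'(x) = x*(x^2 + 3*x - 18)

Solve f'(x) = 0:
  Factor: x^3 + 3*x^2 - 18*x = x*(x - 3)*(x + 6) = 0.
  ⇒ x = -6, 0, 3

f''(x) = 3*x^2 + 6*x - 18
Second-derivative test at each critical point:
  f''(-6) = 54 > 0 → local minimum
  f''(0) = -18 < 0 → local maximum
  f''(3) = 27 > 0 → local minimum

Critical points: x = -6 (local minimum); x = 0 (local maximum); x = 3 (local minimum)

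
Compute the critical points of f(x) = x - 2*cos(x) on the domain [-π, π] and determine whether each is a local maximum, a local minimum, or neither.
f'(x) = 2*sin(x) + 1

Solve f'(x) = 0 on [-π, π]:
  f'(x) = 0 ⇔ sin(x) = -1/2, i.e. x = arcsin(-1/2) + 2nπ or x = π − arcsin(-1/2) + 2nπ; keep the solutions lying in [-π, π].
  ⇒ x = -5*pi/6 ≈ -2.6180, -pi/6 ≈ -0.5236

f''(x) = 2*cos(x)
Second-derivative test at each critical point:
  f''(-2.6180) = -1.7321 < 0 → local maximum
  f''(-0.5236) = 1.7321 > 0 → local minimum

Critical points: x = -5*pi/6 ≈ -2.6180 (local maximum); x = -pi/6 ≈ -0.5236 (local minimum)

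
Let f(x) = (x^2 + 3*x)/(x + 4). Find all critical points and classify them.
f'(x) = (x^2 + 8*x + 12)/(x^2 + 8*x + 16)

Solve f'(x) = 0:
  f'(x) = (x + 2)*(x + 6)/(x + 4)^2; the denominator is positive wherever f is defined, so f'(x) = 0 ⇔ x^2 + 8*x + 12 = 0.
  Factor: x^2 + 8*x + 12 = (x + 2)*(x + 6) = 0.
  ⇒ x = -6, -2

f''(x) = 8/(x^3 + 12*x^2 + 48*x + 64)
Second-derivative test at each critical point:
  f''(-6) = -1 < 0 → local maximum
  f''(-2) = 1 > 0 → local minimum

Critical points: x = -6 (local maximum); x = -2 (local minimum)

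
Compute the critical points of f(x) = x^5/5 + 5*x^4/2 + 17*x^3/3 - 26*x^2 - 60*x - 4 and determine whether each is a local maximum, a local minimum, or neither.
f'(x) = x^4 + 10*x^3 + 17*x^2 - 52*x - 60

Solve f'(x) = 0:
  Factor: x^4 + 10*x^3 + 17*x^2 - 52*x - 60 = (x - 2)*(x + 1)*(x + 5)*(x + 6) = 0.
  ⇒ x = -6, -5, -1, 2

f''(x) = 4*x^3 + 30*x^2 + 34*x - 52
Second-derivative test at each critical point:
  f''(-6) = -40 < 0 → local maximum
  f''(-5) = 28 > 0 → local minimum
  f''(-1) = -60 < 0 → local maximum
  f''(2) = 168 > 0 → local minimum

Critical points: x = -6 (local maximum); x = -5 (local minimum); x = -1 (local maximum); x = 2 (local minimum)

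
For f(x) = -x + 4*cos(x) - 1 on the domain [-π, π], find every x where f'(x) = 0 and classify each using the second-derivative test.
f'(x) = -4*sin(x) - 1

Solve f'(x) = 0 on [-π, π]:
  f'(x) = 0 ⇔ sin(x) = -1/4, i.e. x = arcsin(-1/4) + 2nπ or x = π − arcsin(-1/4) + 2nπ; keep the solutions lying in [-π, π].
  ⇒ x = -pi + asin(1/4) ≈ -2.8889, -asin(1/4) ≈ -0.2527

f''(x) = -4*cos(x)
Second-derivative test at each critical point:
  f''(-2.8889) = 3.8730 > 0 → local minimum
  f''(-0.2527) = -3.8730 < 0 → local maximum

Critical points: x = -pi + asin(1/4) ≈ -2.8889 (local minimum); x = -asin(1/4) ≈ -0.2527 (local maximum)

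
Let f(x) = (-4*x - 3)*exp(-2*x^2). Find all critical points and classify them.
f'(x) = 4*(x*(4*x + 3) - 1)*exp(-2*x^2)

Solve f'(x) = 0:
  f'(x) = (16*x^2 + 12*x - 4)·exp(-2*x^2) and exp(-2*x^2) > 0 for every x, so f'(x) = 0 ⇔ 16*x^2 + 12*x - 4 = 0.
  Factor: 16*x^2 + 12*x - 4 = 4*(x + 1)*(4*x - 1) = 0.
  ⇒ x = -1, 1/4

f''(x) = 4*(-16*x^3 - 12*x^2 + 12*x + 3)*exp(-2*x^2)
Second-derivative test at each critical point:
  f''(-1) = -2.7067 < 0 → local maximum
  f''(1/4) = 17.6499 > 0 → local minimum

Critical points: x = -1 (local maximum); x = 1/4 (local minimum)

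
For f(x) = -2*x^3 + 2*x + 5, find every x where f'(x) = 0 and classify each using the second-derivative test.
f'(x) = 2 - 6*x^2

Solve f'(x) = 0:
  Factor: 2 - 6*x^2 = -2*(3*x^2 - 1); 3*x^2 - 1 = 0 has no rational roots; quadratic formula: x = (0 ± √12)/6.
  ⇒ x = -sqrt(3)/3 ≈ -0.5774, sqrt(3)/3 ≈ 0.5774

f''(x) = -12*x
Second-derivative test at each critical point:
  f''(-0.5774) = 6.9282 > 0 → local minimum
  f''(0.5774) = -6.9282 < 0 → local maximum

Critical points: x = -sqrt(3)/3 ≈ -0.5774 (local minimum); x = sqrt(3)/3 ≈ 0.5774 (local maximum)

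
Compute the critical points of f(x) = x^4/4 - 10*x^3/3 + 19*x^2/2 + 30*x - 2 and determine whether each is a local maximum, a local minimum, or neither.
f'(x) = x^3 - 10*x^2 + 19*x + 30

Solve f'(x) = 0:
  Factor: x^3 - 10*x^2 + 19*x + 30 = (x - 6)*(x - 5)*(x + 1) = 0.
  ⇒ x = -1, 5, 6

f''(x) = 3*x^2 - 20*x + 19
Second-derivative test at each critical point:
  f''(-1) = 42 > 0 → local minimum
  f''(5) = -6 < 0 → local maximum
  f''(6) = 7 > 0 → local minimum

Critical points: x = -1 (local minimum); x = 5 (local maximum); x = 6 (local minimum)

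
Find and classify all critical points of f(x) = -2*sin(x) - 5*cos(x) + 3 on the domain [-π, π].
f'(x) = 5*sin(x) - 2*cos(x)

Solve f'(x) = 0 on [-π, π]:
  f'(x) = 0 ⇔ -2*cos(x) = -5*sin(x) ⇔ tan(x) = 2/5, i.e. x = arctan(2/5) + nπ; keep the solutions lying in [-π, π].
  ⇒ x = -pi + atan(2/5) ≈ -2.7611, atan(2/5) ≈ 0.3805

f''(x) = 2*sin(x) + 5*cos(x)
Second-derivative test at each critical point:
  f''(-2.7611) = -5.3852 < 0 → local maximum
  f''(0.3805) = 5.3852 > 0 → local minimum

Critical points: x = -pi + atan(2/5) ≈ -2.7611 (local maximum); x = atan(2/5) ≈ 0.3805 (local minimum)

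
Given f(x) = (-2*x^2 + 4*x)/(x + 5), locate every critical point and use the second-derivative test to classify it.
f'(x) = 2*(-x^2 - 10*x + 10)/(x^2 + 10*x + 25)

Solve f'(x) = 0:
  f'(x) = -2*(x^2 + 10*x - 10)/(x + 5)^2; the denominator is positive wherever f is defined, so f'(x) = 0 ⇔ -2*x^2 - 20*x + 20 = 0.
  Factor: -2*x^2 - 20*x + 20 = -2*(x^2 + 10*x - 10); x^2 + 10*x - 10 = 0 has no rational roots; quadratic formula: x = (-10 ± √140)/2.
  ⇒ x = -sqrt(35) - 5 ≈ -10.9161, -5 + sqrt(35) ≈ 0.9161

f''(x) = -140/(x^3 + 15*x^2 + 75*x + 125)
Second-derivative test at each critical point:
  f''(-10.9161) = 0.6761 > 0 → local minimum
  f''(0.9161) = -0.6761 < 0 → local maximum

Critical points: x = -sqrt(35) - 5 ≈ -10.9161 (local minimum); x = -5 + sqrt(35) ≈ 0.9161 (local maximum)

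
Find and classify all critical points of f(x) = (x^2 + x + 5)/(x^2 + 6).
f'(x) = (-x^2 + 2*x + 6)/(x^4 + 12*x^2 + 36)

Solve f'(x) = 0:
  f'(x) = -(x^2 - 2*x - 6)/(x^2 + 6)^2; the denominator is positive wherever f is defined, so f'(x) = 0 ⇔ -x^2 + 2*x + 6 = 0.
  x^2 - 2*x - 6 = 0 has no rational roots; quadratic formula: x = (2 ± √28)/2.
  ⇒ x = 1 - sqrt(7) ≈ -1.6458, 1 + sqrt(7) ≈ 3.6458

f''(x) = 2*(x^3 - 3*x^2 - 18*x + 6)/(x^6 + 18*x^4 + 108*x^2 + 216)
Second-derivative test at each critical point:
  f''(-1.6458) = 0.0698 > 0 → local minimum
  f''(3.6458) = -0.0142 < 0 → local maximum

Critical points: x = 1 - sqrt(7) ≈ -1.6458 (local minimum); x = 1 + sqrt(7) ≈ 3.6458 (local maximum)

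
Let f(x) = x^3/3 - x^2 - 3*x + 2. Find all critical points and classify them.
f'(x) = x^2 - 2*x - 3

Solve f'(x) = 0:
  Factor: x^2 - 2*x - 3 = (x - 3)*(x + 1) = 0.
  ⇒ x = -1, 3

f''(x) = 2*x - 2
Second-derivative test at each critical point:
  f''(-1) = -4 < 0 → local maximum
  f''(3) = 4 > 0 → local minimum

Critical points: x = -1 (local maximum); x = 3 (local minimum)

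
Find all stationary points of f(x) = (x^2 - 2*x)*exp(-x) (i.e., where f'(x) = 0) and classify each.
f'(x) = (-x^2 + 4*x - 2)*exp(-x)

Solve f'(x) = 0:
  f'(x) = (-x^2 + 4*x - 2)·exp(-x) and exp(-x) > 0 for every x, so f'(x) = 0 ⇔ -x^2 + 4*x - 2 = 0.
  x^2 - 4*x + 2 = 0 has no rational roots; quadratic formula: x = (4 ± √8)/2.
  ⇒ x = 2 - sqrt(2) ≈ 0.5858, sqrt(2) + 2 ≈ 3.4142

f''(x) = (x^2 - 6*x + 6)*exp(-x)
Second-derivative test at each critical point:
  f''(0.5858) = 1.5745 > 0 → local minimum
  f''(3.4142) = -0.0931 < 0 → local maximum

Critical points: x = 2 - sqrt(2) ≈ 0.5858 (local minimum); x = sqrt(2) + 2 ≈ 3.4142 (local maximum)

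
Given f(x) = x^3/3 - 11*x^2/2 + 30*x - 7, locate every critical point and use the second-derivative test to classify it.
f'(x) = x^2 - 11*x + 30

Solve f'(x) = 0:
  Factor: x^2 - 11*x + 30 = (x - 6)*(x - 5) = 0.
  ⇒ x = 5, 6

f''(x) = 2*x - 11
Second-derivative test at each critical point:
  f''(5) = -1 < 0 → local maximum
  f''(6) = 1 > 0 → local minimum

Critical points: x = 5 (local maximum); x = 6 (local minimum)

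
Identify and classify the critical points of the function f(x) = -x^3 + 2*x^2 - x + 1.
f'(x) = -3*x^2 + 4*x - 1

Solve f'(x) = 0:
  Factor: -3*x^2 + 4*x - 1 = -(x - 1)*(3*x - 1) = 0.
  ⇒ x = 1/3, 1

f''(x) = 4 - 6*x
Second-derivative test at each critical point:
  f''(1/3) = 2 > 0 → local minimum
  f''(1) = -2 < 0 → local maximum

Critical points: x = 1/3 (local minimum); x = 1 (local maximum)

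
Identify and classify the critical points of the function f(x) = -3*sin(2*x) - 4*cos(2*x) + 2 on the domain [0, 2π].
f'(x) = 8*sin(2*x) - 6*cos(2*x)

Solve f'(x) = 0 on [0, 2π]:
  f'(x) = 0 ⇔ -3*cos(2*x) = -4*sin(2*x) ⇔ tan(2*x) = 3/4, i.e. 2*x = arctan(3/4) + nπ; keep the solutions lying in [0, 2π].
  ⇒ x = atan(3/4)/2 ≈ 0.3218, atan(3/4)/2 + pi/2 ≈ 1.8925, atan(3/4)/2 + pi ≈ 3.4633, atan(3/4)/2 + 3*pi/2 ≈ 5.0341

f''(x) = 12*sin(2*x) + 16*cos(2*x)
Second-derivative test at each critical point:
  f''(0.3218) = 20 > 0 → local minimum
  f''(1.8925) = -20 < 0 → local maximum
  f''(3.4633) = 20 > 0 → local minimum
  f''(5.0341) = -20 < 0 → local maximum

Critical points: x = atan(3/4)/2 ≈ 0.3218 (local minimum); x = atan(3/4)/2 + pi/2 ≈ 1.8925 (local maximum); x = atan(3/4)/2 + pi ≈ 3.4633 (local minimum); x = atan(3/4)/2 + 3*pi/2 ≈ 5.0341 (local maximum)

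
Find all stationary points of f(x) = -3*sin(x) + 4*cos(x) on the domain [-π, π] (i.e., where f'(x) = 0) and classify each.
f'(x) = -4*sin(x) - 3*cos(x)

Solve f'(x) = 0 on [-π, π]:
  f'(x) = 0 ⇔ -3*cos(x) = 4*sin(x) ⇔ tan(x) = -3/4, i.e. x = arctan(-3/4) + nπ; keep the solutions lying in [-π, π].
  ⇒ x = -atan(3/4) ≈ -0.6435, pi - atan(3/4) ≈ 2.4981

f''(x) = 3*sin(x) - 4*cos(x)
Second-derivative test at each critical point:
  f''(-0.6435) = -5 < 0 → local maximum
  f''(2.4981) = 5 > 0 → local minimum

Critical points: x = -atan(3/4) ≈ -0.6435 (local maximum); x = pi - atan(3/4) ≈ 2.4981 (local minimum)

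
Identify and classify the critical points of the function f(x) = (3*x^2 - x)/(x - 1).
f'(x) = (3*x^2 - 6*x + 1)/(x^2 - 2*x + 1)

Solve f'(x) = 0:
  f'(x) = (3*x^2 - 6*x + 1)/(x - 1)^2; the denominator is positive wherever f is defined, so f'(x) = 0 ⇔ 3*x^2 - 6*x + 1 = 0.
  3*x^2 - 6*x + 1 = 0 has no rational roots; quadratic formula: x = (6 ± √24)/6.
  ⇒ x = 1 - sqrt(6)/3 ≈ 0.1835, sqrt(6)/3 + 1 ≈ 1.8165

f''(x) = 4/(x^3 - 3*x^2 + 3*x - 1)
Second-derivative test at each critical point:
  f''(0.1835) = -7.3485 < 0 → local maximum
  f''(1.8165) = 7.3485 > 0 → local minimum

Critical points: x = 1 - sqrt(6)/3 ≈ 0.1835 (local maximum); x = sqrt(6)/3 + 1 ≈ 1.8165 (local minimum)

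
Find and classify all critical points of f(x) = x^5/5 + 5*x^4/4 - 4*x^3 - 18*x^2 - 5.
f'(x) = x*(x^3 + 5*x^2 - 12*x - 36)

Solve f'(x) = 0:
  Factor: x^4 + 5*x^3 - 12*x^2 - 36*x = x*(x - 3)*(x + 2)*(x + 6) = 0.
  ⇒ x = -6, -2, 0, 3

f''(x) = 4*x^3 + 15*x^2 - 24*x - 36
Second-derivative test at each critical point:
  f''(-6) = -216 < 0 → local maximum
  f''(-2) = 40 > 0 → local minimum
  f''(0) = -36 < 0 → local maximum
  f''(3) = 135 > 0 → local minimum

Critical points: x = -6 (local maximum); x = -2 (local minimum); x = 0 (local maximum); x = 3 (local minimum)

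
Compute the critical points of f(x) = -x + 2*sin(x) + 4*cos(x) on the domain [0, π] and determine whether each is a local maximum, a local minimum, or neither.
f'(x) = -4*sin(x) + 2*cos(x) - 1

Solve f'(x) = 0 on [0, π]:
  f'(x) = 0 ⇔ -4*sin(x) + 2*cos(x) = 1. Write the left side as R·cos(x + φ) with R = √(2² + 4²) = 2*sqrt(5), cos φ = sqrt(5)/5, sin φ = 2*sqrt(5)/5; then cos(x + φ) = sqrt(5)/10. Solve for x and keep the solutions lying in [0, π].
  ⇒ x = atan((-2 + sqrt(19))/(1 + 2*sqrt(19))) ≈ 0.2381

f''(x) = -2*sin(x) - 4*cos(x)
Second-derivative test at each critical point:
  f''(0.2381) = -4.3589 < 0 → local maximum

Critical points: x = atan((-2 + sqrt(19))/(1 + 2*sqrt(19))) ≈ 0.2381 (local maximum)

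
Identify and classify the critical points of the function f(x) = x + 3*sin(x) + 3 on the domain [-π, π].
f'(x) = 3*cos(x) + 1

Solve f'(x) = 0 on [-π, π]:
  f'(x) = 0 ⇔ cos(x) = -1/3, i.e. x = ±arccos(-1/3) + 2nπ; keep the solutions lying in [-π, π].
  ⇒ x = -acos(-1/3) ≈ -1.9106, acos(-1/3) ≈ 1.9106

f''(x) = -3*sin(x)
Second-derivative test at each critical point:
  f''(-1.9106) = 2.8284 > 0 → local minimum
  f''(1.9106) = -2.8284 < 0 → local maximum

Critical points: x = -acos(-1/3) ≈ -1.9106 (local minimum); x = acos(-1/3) ≈ 1.9106 (local maximum)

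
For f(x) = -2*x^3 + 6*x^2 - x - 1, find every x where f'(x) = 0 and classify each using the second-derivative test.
f'(x) = -6*x^2 + 12*x - 1

Solve f'(x) = 0:
  6*x^2 - 12*x + 1 = 0 has no rational roots; quadratic formula: x = (12 ± √120)/12.
  ⇒ x = 1 - sqrt(30)/6 ≈ 0.0871, sqrt(30)/6 + 1 ≈ 1.9129

f''(x) = 12 - 12*x
Second-derivative test at each critical point:
  f''(0.0871) = 10.9545 > 0 → local minimum
  f''(1.9129) = -10.9545 < 0 → local maximum

Critical points: x = 1 - sqrt(30)/6 ≈ 0.0871 (local minimum); x = sqrt(30)/6 + 1 ≈ 1.9129 (local maximum)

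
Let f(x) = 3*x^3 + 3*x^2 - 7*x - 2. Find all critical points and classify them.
f'(x) = 9*x^2 + 6*x - 7

Solve f'(x) = 0:
  9*x^2 + 6*x - 7 = 0 has no rational roots; quadratic formula: x = (-6 ± √288)/18.
  ⇒ x = -2*sqrt(2)/3 - 1/3 ≈ -1.2761, -1/3 + 2*sqrt(2)/3 ≈ 0.6095

f''(x) = 18*x + 6
Second-derivative test at each critical point:
  f''(-1.2761) = -16.9706 < 0 → local maximum
  f''(0.6095) = 16.9706 > 0 → local minimum

Critical points: x = -2*sqrt(2)/3 - 1/3 ≈ -1.2761 (local maximum); x = -1/3 + 2*sqrt(2)/3 ≈ 0.6095 (local minimum)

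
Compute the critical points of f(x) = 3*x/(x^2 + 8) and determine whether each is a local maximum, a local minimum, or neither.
f'(x) = 3*(8 - x^2)/(x^4 + 16*x^2 + 64)

Solve f'(x) = 0:
  f'(x) = -3*(x^2 - 8)/(x^2 + 8)^2; the denominator is positive wherever f is defined, so f'(x) = 0 ⇔ 24 - 3*x^2 = 0.
  Factor: 24 - 3*x^2 = -3*(x^2 - 8); x^2 - 8 = 0 has no rational roots; quadratic formula: x = (0 ± √32)/2.
  ⇒ x = -2*sqrt(2) ≈ -2.8284, 2*sqrt(2) ≈ 2.8284

f''(x) = 6*x*(x^2 - 24)/(x^2 + 8)^3
Second-derivative test at each critical point:
  f''(-2.8284) = 0.0663 > 0 → local minimum
  f''(2.8284) = -0.0663 < 0 → local maximum

Critical points: x = -2*sqrt(2) ≈ -2.8284 (local minimum); x = 2*sqrt(2) ≈ 2.8284 (local maximum)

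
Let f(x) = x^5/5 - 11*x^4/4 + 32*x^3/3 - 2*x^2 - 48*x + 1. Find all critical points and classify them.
f'(x) = x^4 - 11*x^3 + 32*x^2 - 4*x - 48

Solve f'(x) = 0:
  Factor: x^4 - 11*x^3 + 32*x^2 - 4*x - 48 = (x - 6)*(x - 4)*(x - 2)*(x + 1) = 0.
  ⇒ x = -1, 2, 4, 6

f''(x) = 4*x^3 - 33*x^2 + 64*x - 4
Second-derivative test at each critical point:
  f''(-1) = -105 < 0 → local maximum
  f''(2) = 24 > 0 → local minimum
  f''(4) = -20 < 0 → local maximum
  f''(6) = 56 > 0 → local minimum

Critical points: x = -1 (local maximum); x = 2 (local minimum); x = 4 (local maximum); x = 6 (local minimum)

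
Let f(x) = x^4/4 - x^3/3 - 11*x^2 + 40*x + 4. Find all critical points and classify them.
f'(x) = x^3 - x^2 - 22*x + 40

Solve f'(x) = 0:
  Factor: x^3 - x^2 - 22*x + 40 = (x - 4)*(x - 2)*(x + 5) = 0.
  ⇒ x = -5, 2, 4

f''(x) = 3*x^2 - 2*x - 22
Second-derivative test at each critical point:
  f''(-5) = 63 > 0 → local minimum
  f''(2) = -14 < 0 → local maximum
  f''(4) = 18 > 0 → local minimum

Critical points: x = -5 (local minimum); x = 2 (local maximum); x = 4 (local minimum)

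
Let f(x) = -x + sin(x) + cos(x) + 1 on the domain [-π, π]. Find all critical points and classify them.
f'(x) = -sin(x) + cos(x) - 1

Solve f'(x) = 0 on [-π, π]:
  f'(x) = 0 ⇔ -sin(x) + cos(x) = 1. Write the left side as R·cos(x + φ) with R = √(1² + 1²) = sqrt(2), cos φ = sqrt(2)/2, sin φ = sqrt(2)/2; then cos(x + φ) = sqrt(2)/2. Solve for x and keep the solutions lying in [-π, π].
  ⇒ x = -pi/2 ≈ -1.5708, 0

f''(x) = -sin(x) - cos(x)
Second-derivative test at each critical point:
  f''(-1.5708) = 1 > 0 → local minimum
  f''(0) = -1 < 0 → local maximum

Critical points: x = -pi/2 ≈ -1.5708 (local minimum); x = 0 (local maximum)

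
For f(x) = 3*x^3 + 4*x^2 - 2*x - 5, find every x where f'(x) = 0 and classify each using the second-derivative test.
f'(x) = 9*x^2 + 8*x - 2

Solve f'(x) = 0:
  9*x^2 + 8*x - 2 = 0 has no rational roots; quadratic formula: x = (-8 ± √136)/18.
  ⇒ x = -sqrt(34)/9 - 4/9 ≈ -1.0923, -4/9 + sqrt(34)/9 ≈ 0.2034

f''(x) = 18*x + 8
Second-derivative test at each critical point:
  f''(-1.0923) = -11.6619 < 0 → local maximum
  f''(0.2034) = 11.6619 > 0 → local minimum

Critical points: x = -sqrt(34)/9 - 4/9 ≈ -1.0923 (local maximum); x = -4/9 + sqrt(34)/9 ≈ 0.2034 (local minimum)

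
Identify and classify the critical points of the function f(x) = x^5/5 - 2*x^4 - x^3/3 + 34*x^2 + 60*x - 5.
f'(x) = x^4 - 8*x^3 - x^2 + 68*x + 60

Solve f'(x) = 0:
  Factor: x^4 - 8*x^3 - x^2 + 68*x + 60 = (x - 6)*(x - 5)*(x + 1)*(x + 2) = 0.
  ⇒ x = -2, -1, 5, 6

f''(x) = 4*x^3 - 24*x^2 - 2*x + 68
Second-derivative test at each critical point:
  f''(-2) = -56 < 0 → local maximum
  f''(-1) = 42 > 0 → local minimum
  f''(5) = -42 < 0 → local maximum
  f''(6) = 56 > 0 → local minimum

Critical points: x = -2 (local maximum); x = -1 (local minimum); x = 5 (local maximum); x = 6 (local minimum)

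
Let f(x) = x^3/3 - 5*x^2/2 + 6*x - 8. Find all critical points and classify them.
f'(x) = x^2 - 5*x + 6

Solve f'(x) = 0:
  Factor: x^2 - 5*x + 6 = (x - 3)*(x - 2) = 0.
  ⇒ x = 2, 3

f''(x) = 2*x - 5
Second-derivative test at each critical point:
  f''(2) = -1 < 0 → local maximum
  f''(3) = 1 > 0 → local minimum

Critical points: x = 2 (local maximum); x = 3 (local minimum)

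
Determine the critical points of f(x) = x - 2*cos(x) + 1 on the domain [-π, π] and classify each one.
f'(x) = 2*sin(x) + 1

Solve f'(x) = 0 on [-π, π]:
  f'(x) = 0 ⇔ sin(x) = -1/2, i.e. x = arcsin(-1/2) + 2nπ or x = π − arcsin(-1/2) + 2nπ; keep the solutions lying in [-π, π].
  ⇒ x = -5*pi/6 ≈ -2.6180, -pi/6 ≈ -0.5236

f''(x) = 2*cos(x)
Second-derivative test at each critical point:
  f''(-2.6180) = -1.7321 < 0 → local maximum
  f''(-0.5236) = 1.7321 > 0 → local minimum

Critical points: x = -5*pi/6 ≈ -2.6180 (local maximum); x = -pi/6 ≈ -0.5236 (local minimum)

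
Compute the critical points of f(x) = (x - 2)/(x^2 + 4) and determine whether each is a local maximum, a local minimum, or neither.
f'(x) = (x^2 - 2*x*(x - 2) + 4)/(x^2 + 4)^2

Solve f'(x) = 0:
  f'(x) = -(x^2 - 4*x - 4)/(x^2 + 4)^2; the denominator is positive wherever f is defined, so f'(x) = 0 ⇔ -x^2 + 4*x + 4 = 0.
  x^2 - 4*x - 4 = 0 has no rational roots; quadratic formula: x = (4 ± √32)/2.
  ⇒ x = 2 - 2*sqrt(2) ≈ -0.8284, 2 + 2*sqrt(2) ≈ 4.8284

f''(x) = 2*(4*x^2*(x - 2) + (2 - 3*x)*(x^2 + 4))/(x^2 + 4)^3
Second-derivative test at each critical point:
  f''(-0.8284) = 0.2576 > 0 → local minimum
  f''(4.8284) = -0.0076 < 0 → local maximum

Critical points: x = 2 - 2*sqrt(2) ≈ -0.8284 (local minimum); x = 2 + 2*sqrt(2) ≈ 4.8284 (local maximum)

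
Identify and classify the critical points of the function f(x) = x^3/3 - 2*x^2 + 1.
f'(x) = x*(x - 4)

Solve f'(x) = 0:
  Factor: x^2 - 4*x = x*(x - 4) = 0.
  ⇒ x = 0, 4

f''(x) = 2*x - 4
Second-derivative test at each critical point:
  f''(0) = -4 < 0 → local maximum
  f''(4) = 4 > 0 → local minimum

Critical points: x = 0 (local maximum); x = 4 (local minimum)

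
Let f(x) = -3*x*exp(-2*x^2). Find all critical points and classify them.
f'(x) = 3*(4*x^2 - 1)*exp(-2*x^2)

Solve f'(x) = 0:
  f'(x) = (12*x^2 - 3)·exp(-2*x^2) and exp(-2*x^2) > 0 for every x, so f'(x) = 0 ⇔ 12*x^2 - 3 = 0.
  Factor: 12*x^2 - 3 = 3*(2*x - 1)*(2*x + 1) = 0.
  ⇒ x = -1/2, 1/2

f''(x) = (-48*x^3 + 36*x)*exp(-2*x^2)
Second-derivative test at each critical point:
  f''(-1/2) = -7.2784 < 0 → local maximum
  f''(1/2) = 7.2784 > 0 → local minimum

Critical points: x = -1/2 (local maximum); x = 1/2 (local minimum)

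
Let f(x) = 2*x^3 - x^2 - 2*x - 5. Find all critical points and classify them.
f'(x) = 6*x^2 - 2*x - 2

Solve f'(x) = 0:
  Factor: 6*x^2 - 2*x - 2 = 2*(3*x^2 - x - 1); 3*x^2 - x - 1 = 0 has no rational roots; quadratic formula: x = (1 ± √13)/6.
  ⇒ x = 1/6 - sqrt(13)/6 ≈ -0.4343, 1/6 + sqrt(13)/6 ≈ 0.7676

f''(x) = 12*x - 2
Second-derivative test at each critical point:
  f''(-0.4343) = -7.2111 < 0 → local maximum
  f''(0.7676) = 7.2111 > 0 → local minimum

Critical points: x = 1/6 - sqrt(13)/6 ≈ -0.4343 (local maximum); x = 1/6 + sqrt(13)/6 ≈ 0.7676 (local minimum)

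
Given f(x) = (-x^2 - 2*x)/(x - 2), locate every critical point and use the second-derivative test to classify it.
f'(x) = (-x^2 + 4*x + 4)/(x^2 - 4*x + 4)

Solve f'(x) = 0:
  f'(x) = -(x^2 - 4*x - 4)/(x - 2)^2; the denominator is positive wherever f is defined, so f'(x) = 0 ⇔ -x^2 + 4*x + 4 = 0.
  x^2 - 4*x - 4 = 0 has no rational roots; quadratic formula: x = (4 ± √32)/2.
  ⇒ x = 2 - 2*sqrt(2) ≈ -0.8284, 2 + 2*sqrt(2) ≈ 4.8284

f''(x) = -16/(x^3 - 6*x^2 + 12*x - 8)
Second-derivative test at each critical point:
  f''(-0.8284) = 0.7071 > 0 → local minimum
  f''(4.8284) = -0.7071 < 0 → local maximum

Critical points: x = 2 - 2*sqrt(2) ≈ -0.8284 (local minimum); x = 2 + 2*sqrt(2) ≈ 4.8284 (local maximum)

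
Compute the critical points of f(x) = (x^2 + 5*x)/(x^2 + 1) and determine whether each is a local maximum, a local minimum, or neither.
f'(x) = (-5*x^2 + 2*x + 5)/(x^4 + 2*x^2 + 1)

Solve f'(x) = 0:
  f'(x) = -(5*x^2 - 2*x - 5)/(x^2 + 1)^2; the denominator is positive wherever f is defined, so f'(x) = 0 ⇔ -5*x^2 + 2*x + 5 = 0.
  5*x^2 - 2*x - 5 = 0 has no rational roots; quadratic formula: x = (2 ± √104)/10.
  ⇒ x = 1/5 - sqrt(26)/5 ≈ -0.8198, 1/5 + sqrt(26)/5 ≈ 1.2198

f''(x) = 2*(5*x^3 - 3*x^2 - 15*x + 1)/(x^6 + 3*x^4 + 3*x^2 + 1)
Second-derivative test at each critical point:
  f''(-0.8198) = 3.6476 > 0 → local minimum
  f''(1.2198) = -1.6476 < 0 → local maximum

Critical points: x = 1/5 - sqrt(26)/5 ≈ -0.8198 (local minimum); x = 1/5 + sqrt(26)/5 ≈ 1.2198 (local maximum)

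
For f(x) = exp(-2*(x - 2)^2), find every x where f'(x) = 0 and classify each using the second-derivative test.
f'(x) = 4*(2 - x)*exp(-2*(x - 2)^2)

Solve f'(x) = 0:
  f'(x) = (8 - 4*x)·exp(-2*(x - 2)^2) and exp(-2*(x - 2)^2) > 0 for every x, so f'(x) = 0 ⇔ 8 - 4*x = 0.
  Factor: 8 - 4*x = -4*(x - 2) = 0.
  ⇒ x = 2

f''(x) = 4*(4*(x - 2)^2 - 1)*exp(-2*(x - 2)^2)
Second-derivative test at each critical point:
  f''(2) = -4 < 0 → local maximum

Critical points: x = 2 (local maximum)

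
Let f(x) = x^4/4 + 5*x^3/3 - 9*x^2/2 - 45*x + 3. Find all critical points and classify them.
f'(x) = x^3 + 5*x^2 - 9*x - 45

Solve f'(x) = 0:
  Factor: x^3 + 5*x^2 - 9*x - 45 = (x - 3)*(x + 3)*(x + 5) = 0.
  ⇒ x = -5, -3, 3

f''(x) = 3*x^2 + 10*x - 9
Second-derivative test at each critical point:
  f''(-5) = 16 > 0 → local minimum
  f''(-3) = -12 < 0 → local maximum
  f''(3) = 48 > 0 → local minimum

Critical points: x = -5 (local minimum); x = -3 (local maximum); x = 3 (local minimum)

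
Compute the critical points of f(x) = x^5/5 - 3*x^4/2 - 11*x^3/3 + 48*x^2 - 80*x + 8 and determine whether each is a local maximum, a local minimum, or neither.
f'(x) = x^4 - 6*x^3 - 11*x^2 + 96*x - 80

Solve f'(x) = 0:
  Factor: x^4 - 6*x^3 - 11*x^2 + 96*x - 80 = (x - 5)*(x - 4)*(x - 1)*(x + 4) = 0.
  ⇒ x = -4, 1, 4, 5

f''(x) = 4*x^3 - 18*x^2 - 22*x + 96
Second-derivative test at each critical point:
  f''(-4) = -360 < 0 → local maximum
  f''(1) = 60 > 0 → local minimum
  f''(4) = -24 < 0 → local maximum
  f''(5) = 36 > 0 → local minimum

Critical points: x = -4 (local maximum); x = 1 (local minimum); x = 4 (local maximum); x = 5 (local minimum)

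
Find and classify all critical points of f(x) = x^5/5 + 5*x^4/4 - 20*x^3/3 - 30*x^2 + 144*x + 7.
f'(x) = x^4 + 5*x^3 - 20*x^2 - 60*x + 144

Solve f'(x) = 0:
  Factor: x^4 + 5*x^3 - 20*x^2 - 60*x + 144 = (x - 3)*(x - 2)*(x + 4)*(x + 6) = 0.
  ⇒ x = -6, -4, 2, 3

f''(x) = 4*x^3 + 15*x^2 - 40*x - 60
Second-derivative test at each critical point:
  f''(-6) = -144 < 0 → local maximum
  f''(-4) = 84 > 0 → local minimum
  f''(2) = -48 < 0 → local maximum
  f''(3) = 63 > 0 → local minimum

Critical points: x = -6 (local maximum); x = -4 (local minimum); x = 2 (local maximum); x = 3 (local minimum)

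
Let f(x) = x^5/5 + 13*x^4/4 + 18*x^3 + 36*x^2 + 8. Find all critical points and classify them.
f'(x) = x*(x^3 + 13*x^2 + 54*x + 72)

Solve f'(x) = 0:
  Factor: x^4 + 13*x^3 + 54*x^2 + 72*x = x*(x + 3)*(x + 4)*(x + 6) = 0.
  ⇒ x = -6, -4, -3, 0

f''(x) = 4*x^3 + 39*x^2 + 108*x + 72
Second-derivative test at each critical point:
  f''(-6) = -36 < 0 → local maximum
  f''(-4) = 8 > 0 → local minimum
  f''(-3) = -9 < 0 → local maximum
  f''(0) = 72 > 0 → local minimum

Critical points: x = -6 (local maximum); x = -4 (local minimum); x = -3 (local maximum); x = 0 (local minimum)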